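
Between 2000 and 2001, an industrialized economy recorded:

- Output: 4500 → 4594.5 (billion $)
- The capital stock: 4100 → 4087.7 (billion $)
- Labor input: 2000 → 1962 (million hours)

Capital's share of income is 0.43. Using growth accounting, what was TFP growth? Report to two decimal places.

TFP grew 3.31%.

Output growth = (4594.5 − 4500) / 4500 = 2.1%.
The capital stock growth = (4087.7 − 4100) / 4100 = -0.3%.
Labor input growth = (1962 − 2000) / 2000 = -1.9%.
Labor's share = 1 − 0.43 = 0.57.
The capital stock: 0.43 × (-0.3) = -0.129 pp.
Labor input: 0.57 × (-1.9) = -1.083 pp.
TFP growth = 2.1 + 1.212 = 3.312%.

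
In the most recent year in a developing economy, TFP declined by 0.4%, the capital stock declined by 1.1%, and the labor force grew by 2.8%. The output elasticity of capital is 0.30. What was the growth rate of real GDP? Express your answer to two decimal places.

Labor's share = 1 − 0.3 = 0.7.
The capital stock: 0.3 × (-1.1) = -0.33 pp.
The labor force: 0.7 × 2.8 = 1.96 pp.
Output growth = -0.4 + 1.63 = 1.23%.

1.23%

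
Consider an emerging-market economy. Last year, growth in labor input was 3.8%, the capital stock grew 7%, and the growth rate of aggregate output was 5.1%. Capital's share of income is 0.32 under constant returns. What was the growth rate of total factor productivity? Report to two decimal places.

Labor's share = 1 − 0.32 = 0.68.
The capital stock: 0.32 × 7 = 2.24 pp.
Labor input: 0.68 × 3.8 = 2.584 pp.
TFP growth = 5.1 − 4.824 = 0.276%.

Total factor productivity growth was 0.28%.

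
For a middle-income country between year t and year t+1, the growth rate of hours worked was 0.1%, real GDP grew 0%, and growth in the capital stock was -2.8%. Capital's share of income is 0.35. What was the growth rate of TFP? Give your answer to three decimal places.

Labor's share = 1 − 0.35 = 0.65.
The capital stock: 0.35 × (-2.8) = -0.98 pp.
Hours worked: 0.65 × 0.1 = 0.065 pp.
TFP growth = 0 + 0.915 = 0.915%.

0.915%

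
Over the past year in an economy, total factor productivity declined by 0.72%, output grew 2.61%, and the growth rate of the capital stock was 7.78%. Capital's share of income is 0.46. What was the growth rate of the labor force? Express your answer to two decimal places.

Labor's share = 1 − 0.46 = 0.54.
gY = gA + 0.46×7.78 + 0.54×g.
0.54×g = 2.61 + 0.72 − 3.5788 = -0.2488.
g = -0.2488 / 0.54 = -0.4607%.

-0.46%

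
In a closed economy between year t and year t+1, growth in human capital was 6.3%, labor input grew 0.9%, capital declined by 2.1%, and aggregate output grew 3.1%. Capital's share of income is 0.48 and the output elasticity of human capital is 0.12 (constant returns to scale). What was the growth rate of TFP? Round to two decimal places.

TFP growth was 2.99%.

Labor's share = 1 − 0.48 − 0.12 = 0.4.
Capital: 0.48 × (-2.1) = -1.008 pp.
Human capital: 0.12 × 6.3 = 0.756 pp.
Labor input: 0.4 × 0.9 = 0.36 pp.
TFP growth = 3.1 − 0.108 = 2.992%.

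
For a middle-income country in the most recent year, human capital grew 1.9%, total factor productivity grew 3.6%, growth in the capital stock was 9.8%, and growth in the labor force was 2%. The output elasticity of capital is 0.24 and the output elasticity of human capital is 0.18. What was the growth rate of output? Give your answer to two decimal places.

7.45%

Labor's share = 1 − 0.24 − 0.18 = 0.58.
The capital stock: 0.24 × 9.8 = 2.352 pp.
Human capital: 0.18 × 1.9 = 0.342 pp.
The labor force: 0.58 × 2 = 1.16 pp.
Output growth = 3.6 + 3.854 = 7.454%.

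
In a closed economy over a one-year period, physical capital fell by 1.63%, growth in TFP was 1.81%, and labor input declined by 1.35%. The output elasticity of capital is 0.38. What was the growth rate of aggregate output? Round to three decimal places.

Aggregate output growth was 0.354%.

Labor's share = 1 − 0.38 = 0.62.
Physical capital: 0.38 × (-1.63) = -0.6194 pp.
Labor input: 0.62 × (-1.35) = -0.837 pp.
Output growth = 1.81 + (-1.4564) = 0.3536%.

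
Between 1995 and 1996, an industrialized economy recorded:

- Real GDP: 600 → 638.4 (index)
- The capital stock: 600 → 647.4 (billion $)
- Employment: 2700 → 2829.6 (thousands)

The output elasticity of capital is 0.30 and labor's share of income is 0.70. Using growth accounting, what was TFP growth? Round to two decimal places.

Real GDP growth = (638.4 − 600) / 600 = 6.4%.
The capital stock growth = (647.4 − 600) / 600 = 7.9%.
Employment growth = (2829.6 − 2700) / 2700 = 4.8%.
Labor's share = 1 − 0.3 = 0.7.
The capital stock: 0.3 × 7.9 = 2.37 pp.
Employment: 0.7 × 4.8 = 3.36 pp.
TFP growth = 6.4 − 5.73 = 0.67%.

0.67%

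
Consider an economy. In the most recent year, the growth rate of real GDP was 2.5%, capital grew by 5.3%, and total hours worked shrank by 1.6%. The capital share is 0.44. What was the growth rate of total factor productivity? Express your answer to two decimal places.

1.06%

Labor's share = 1 − 0.44 = 0.56.
Capital: 0.44 × 5.3 = 2.332 pp.
Total hours worked: 0.56 × (-1.6) = -0.896 pp.
TFP growth = 2.5 − 1.436 = 1.064%.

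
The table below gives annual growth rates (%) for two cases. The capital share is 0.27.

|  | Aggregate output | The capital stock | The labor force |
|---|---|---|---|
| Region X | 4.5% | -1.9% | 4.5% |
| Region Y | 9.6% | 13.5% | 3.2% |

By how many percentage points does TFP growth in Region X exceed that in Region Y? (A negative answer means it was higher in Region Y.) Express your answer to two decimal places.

-1.89 percentage points

Labor's share = 1 − 0.27 = 0.73.
Region X: TFP = 4.5 + 0.513 − 3.285 = 1.728%.
Region Y: TFP = 9.6 − 3.645 − 2.336 = 3.619%.
Difference = 1.728 − (3.619) = -1.891 pp.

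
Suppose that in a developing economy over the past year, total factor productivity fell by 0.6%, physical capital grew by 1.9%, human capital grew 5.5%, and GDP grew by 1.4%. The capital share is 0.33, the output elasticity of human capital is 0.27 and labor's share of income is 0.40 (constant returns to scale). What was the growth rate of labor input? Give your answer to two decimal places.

Labor's share = 1 − 0.33 − 0.27 = 0.4.
gY = gA + 0.33×1.9 + 0.27×5.5 + 0.4×g.
0.4×g = 1.4 + 0.6 − 2.112 = -0.112.
g = -0.112 / 0.4 = -0.28%.

-0.28%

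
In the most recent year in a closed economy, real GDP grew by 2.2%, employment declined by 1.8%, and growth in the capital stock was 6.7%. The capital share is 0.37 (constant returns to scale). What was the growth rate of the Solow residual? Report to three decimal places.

0.855%

Labor's share = 1 − 0.37 = 0.63.
The capital stock: 0.37 × 6.7 = 2.479 pp.
Employment: 0.63 × (-1.8) = -1.134 pp.
TFP growth = 2.2 − 1.345 = 0.855%.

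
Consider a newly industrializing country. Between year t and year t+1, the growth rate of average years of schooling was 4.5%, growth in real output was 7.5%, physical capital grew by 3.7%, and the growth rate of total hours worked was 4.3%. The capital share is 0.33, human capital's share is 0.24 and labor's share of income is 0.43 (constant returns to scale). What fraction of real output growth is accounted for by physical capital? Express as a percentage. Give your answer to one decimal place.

Physical capital accounted for 16.3% of growth.

Physical capital contributed 0.33 × 3.7 = 1.221 pp.
Share of growth = 1.221 / 7.5 × 100 = 16.28%.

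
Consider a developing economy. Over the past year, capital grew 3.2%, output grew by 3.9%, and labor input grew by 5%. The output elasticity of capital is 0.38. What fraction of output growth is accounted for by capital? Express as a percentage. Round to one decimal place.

Capital contributed 0.38 × 3.2 = 1.216 pp.
Share of growth = 1.216 / 3.9 × 100 = 31.179%.

Capital accounted for 31.2% of growth.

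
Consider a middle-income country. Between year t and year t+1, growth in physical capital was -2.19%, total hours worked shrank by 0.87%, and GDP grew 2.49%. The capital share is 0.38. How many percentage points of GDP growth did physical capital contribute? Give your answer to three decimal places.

-0.832

Contribution = share × growth = 0.38 × (-2.19) = -0.8322 pp.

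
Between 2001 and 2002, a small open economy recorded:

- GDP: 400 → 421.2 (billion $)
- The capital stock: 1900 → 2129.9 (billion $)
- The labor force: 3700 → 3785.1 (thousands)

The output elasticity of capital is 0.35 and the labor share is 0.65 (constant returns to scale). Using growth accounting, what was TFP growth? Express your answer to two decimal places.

GDP growth = (421.2 − 400) / 400 = 5.3%.
The capital stock growth = (2129.9 − 1900) / 1900 = 12.1%.
The labor force growth = (3785.1 − 3700) / 3700 = 2.3%.
Labor's share = 1 − 0.35 = 0.65.
The capital stock: 0.35 × 12.1 = 4.235 pp.
The labor force: 0.65 × 2.3 = 1.495 pp.
TFP growth = 5.3 − 5.73 = -0.43%.

-0.43%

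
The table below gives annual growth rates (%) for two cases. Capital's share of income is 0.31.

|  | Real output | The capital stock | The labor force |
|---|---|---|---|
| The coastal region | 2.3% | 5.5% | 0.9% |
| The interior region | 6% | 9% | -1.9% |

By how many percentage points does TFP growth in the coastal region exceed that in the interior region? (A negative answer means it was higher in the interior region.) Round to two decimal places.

-4.55 percentage points

Labor's share = 1 − 0.31 = 0.69.
The coastal region: TFP = 2.3 − 1.705 − 0.621 = -0.026%.
The interior region: TFP = 6 − 2.79 + 1.311 = 4.521%.
Difference = -0.026 − (4.521) = -4.547 pp.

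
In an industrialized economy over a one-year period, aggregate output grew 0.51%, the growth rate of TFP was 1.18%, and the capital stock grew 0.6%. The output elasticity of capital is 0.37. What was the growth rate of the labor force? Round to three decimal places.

Labor's share = 1 − 0.37 = 0.63.
gY = gA + 0.37×0.6 + 0.63×g.
0.63×g = 0.51 − 1.18 − 0.222 = -0.892.
g = -0.892 / 0.63 = -1.41587%.

-1.416%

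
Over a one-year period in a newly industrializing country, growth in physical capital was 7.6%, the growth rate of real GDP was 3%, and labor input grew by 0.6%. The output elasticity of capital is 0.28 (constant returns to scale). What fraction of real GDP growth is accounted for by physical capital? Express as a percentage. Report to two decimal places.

Physical capital contributed 0.28 × 7.6 = 2.128 pp.
Share of growth = 2.128 / 3 × 100 = 70.9333%.

70.93%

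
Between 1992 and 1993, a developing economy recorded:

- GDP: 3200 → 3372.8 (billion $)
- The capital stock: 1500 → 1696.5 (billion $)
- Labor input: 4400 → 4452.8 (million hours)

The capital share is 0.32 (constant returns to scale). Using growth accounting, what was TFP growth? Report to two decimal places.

TFP growth was 0.39%.

GDP growth = (3372.8 − 3200) / 3200 = 5.4%.
The capital stock growth = (1696.5 − 1500) / 1500 = 13.1%.
Labor input growth = (4452.8 − 4400) / 4400 = 1.2%.
Labor's share = 1 − 0.32 = 0.68.
The capital stock: 0.32 × 13.1 = 4.192 pp.
Labor input: 0.68 × 1.2 = 0.816 pp.
TFP growth = 5.4 − 5.008 = 0.392%.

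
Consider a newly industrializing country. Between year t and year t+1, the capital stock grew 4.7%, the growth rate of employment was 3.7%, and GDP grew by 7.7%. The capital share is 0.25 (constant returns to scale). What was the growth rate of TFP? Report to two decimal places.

Labor's share = 1 − 0.25 = 0.75.
The capital stock: 0.25 × 4.7 = 1.175 pp.
Employment: 0.75 × 3.7 = 2.775 pp.
TFP growth = 7.7 − 3.95 = 3.75%.

TFP growth was 3.75%.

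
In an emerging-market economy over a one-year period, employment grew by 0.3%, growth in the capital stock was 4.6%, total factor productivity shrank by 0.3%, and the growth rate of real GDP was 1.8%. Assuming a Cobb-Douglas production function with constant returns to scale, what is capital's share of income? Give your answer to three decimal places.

α = 0.419

gY = gA + α·gK + (1−α)·gL, so gY − gA − gL = α(gK − gL).
1.8 + 0.3 − 0.3 = α × (4.6 − 0.3).
1.8 = 4.3 α, so α = 0.4186.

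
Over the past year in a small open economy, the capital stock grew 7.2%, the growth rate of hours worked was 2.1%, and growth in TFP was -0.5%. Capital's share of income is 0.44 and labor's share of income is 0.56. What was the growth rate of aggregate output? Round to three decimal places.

3.844%

Labor's share = 1 − 0.44 = 0.56.
The capital stock: 0.44 × 7.2 = 3.168 pp.
Hours worked: 0.56 × 2.1 = 1.176 pp.
Output growth = -0.5 + 4.344 = 3.844%.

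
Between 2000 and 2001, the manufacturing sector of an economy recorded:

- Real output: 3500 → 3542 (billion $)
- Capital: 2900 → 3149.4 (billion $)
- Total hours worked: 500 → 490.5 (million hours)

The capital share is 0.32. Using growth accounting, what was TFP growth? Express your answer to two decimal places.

-0.26%

Real output growth = (3542 − 3500) / 3500 = 1.2%.
Capital growth = (3149.4 − 2900) / 2900 = 8.6%.
Total hours worked growth = (490.5 − 500) / 500 = -1.9%.
Labor's share = 1 − 0.32 = 0.68.
Capital: 0.32 × 8.6 = 2.752 pp.
Total hours worked: 0.68 × (-1.9) = -1.292 pp.
TFP growth = 1.2 − 1.46 = -0.26%.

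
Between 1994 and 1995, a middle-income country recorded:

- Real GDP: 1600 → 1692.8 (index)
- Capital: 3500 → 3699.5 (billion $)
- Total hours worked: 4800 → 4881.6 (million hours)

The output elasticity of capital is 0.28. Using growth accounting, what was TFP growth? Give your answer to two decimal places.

2.98%

Real GDP growth = (1692.8 − 1600) / 1600 = 5.8%.
Capital growth = (3699.5 − 3500) / 3500 = 5.7%.
Total hours worked growth = (4881.6 − 4800) / 4800 = 1.7%.
Labor's share = 1 − 0.28 = 0.72.
Capital: 0.28 × 5.7 = 1.596 pp.
Total hours worked: 0.72 × 1.7 = 1.224 pp.
TFP growth = 5.8 − 2.82 = 2.98%.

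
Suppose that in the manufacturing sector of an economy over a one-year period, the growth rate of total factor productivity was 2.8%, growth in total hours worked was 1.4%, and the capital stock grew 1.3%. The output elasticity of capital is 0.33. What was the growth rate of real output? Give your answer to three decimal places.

Labor's share = 1 − 0.33 = 0.67.
The capital stock: 0.33 × 1.3 = 0.429 pp.
Total hours worked: 0.67 × 1.4 = 0.938 pp.
Output growth = 2.8 + 1.367 = 4.167%.

Real output growth was 4.167%.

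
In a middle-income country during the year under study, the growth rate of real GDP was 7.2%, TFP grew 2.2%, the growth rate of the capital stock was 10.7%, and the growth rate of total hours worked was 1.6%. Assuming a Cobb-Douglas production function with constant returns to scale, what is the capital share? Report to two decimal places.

α = 0.37

gY = gA + α·gK + (1−α)·gL, so gY − gA − gL = α(gK − gL).
7.2 − 2.2 − 1.6 = α × (10.7 − 1.6).
3.4 = 9.1 α, so α = 0.3736.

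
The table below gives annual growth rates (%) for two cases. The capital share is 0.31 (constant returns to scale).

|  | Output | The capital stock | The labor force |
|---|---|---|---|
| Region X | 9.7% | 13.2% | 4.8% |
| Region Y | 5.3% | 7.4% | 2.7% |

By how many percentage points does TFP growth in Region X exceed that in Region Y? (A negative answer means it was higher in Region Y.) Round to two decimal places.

1.15 percentage points

Labor's share = 1 − 0.31 = 0.69.
Region X: TFP = 9.7 − 4.092 − 3.312 = 2.296%.
Region Y: TFP = 5.3 − 2.294 − 1.863 = 1.143%.
Difference = 2.296 − (1.143) = 1.153 pp.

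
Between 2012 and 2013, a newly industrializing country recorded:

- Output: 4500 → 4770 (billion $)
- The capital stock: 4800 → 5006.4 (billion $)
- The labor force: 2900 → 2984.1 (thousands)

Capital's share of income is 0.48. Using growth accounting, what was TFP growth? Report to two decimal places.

Output growth = (4770 − 4500) / 4500 = 6%.
The capital stock growth = (5006.4 − 4800) / 4800 = 4.3%.
The labor force growth = (2984.1 − 2900) / 2900 = 2.9%.
Labor's share = 1 − 0.48 = 0.52.
The capital stock: 0.48 × 4.3 = 2.064 pp.
The labor force: 0.52 × 2.9 = 1.508 pp.
TFP growth = 6 − 3.572 = 2.428%.

2.43%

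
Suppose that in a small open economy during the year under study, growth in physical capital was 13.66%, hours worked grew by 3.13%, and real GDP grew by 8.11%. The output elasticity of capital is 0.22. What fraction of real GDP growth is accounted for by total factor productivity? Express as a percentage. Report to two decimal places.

Total factor productivity accounted for 32.84% of growth.

Labor's share = 1 − 0.22 = 0.78.
Physical capital: 0.22 × 13.66 = 3.0052 pp.
Hours worked: 0.78 × 3.13 = 2.4414 pp.
TFP growth = 8.11 − 5.4466 = 2.6634%.
TFP share of growth = 2.6634 / 8.11 × 100 = 32.8409%.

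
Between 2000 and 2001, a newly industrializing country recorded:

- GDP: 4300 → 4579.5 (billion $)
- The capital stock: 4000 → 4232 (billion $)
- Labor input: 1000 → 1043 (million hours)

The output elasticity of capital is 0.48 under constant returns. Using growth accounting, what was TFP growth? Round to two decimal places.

1.48%

GDP growth = (4579.5 − 4300) / 4300 = 6.5%.
The capital stock growth = (4232 − 4000) / 4000 = 5.8%.
Labor input growth = (1043 − 1000) / 1000 = 4.3%.
Labor's share = 1 − 0.48 = 0.52.
The capital stock: 0.48 × 5.8 = 2.784 pp.
Labor input: 0.52 × 4.3 = 2.236 pp.
TFP growth = 6.5 − 5.02 = 1.48%.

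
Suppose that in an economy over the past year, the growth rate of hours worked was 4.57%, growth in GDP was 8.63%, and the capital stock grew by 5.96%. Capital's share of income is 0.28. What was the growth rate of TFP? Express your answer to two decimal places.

TFP growth was 3.67%.

Labor's share = 1 − 0.28 = 0.72.
The capital stock: 0.28 × 5.96 = 1.6688 pp.
Hours worked: 0.72 × 4.57 = 3.2904 pp.
TFP growth = 8.63 − 4.9592 = 3.6708%.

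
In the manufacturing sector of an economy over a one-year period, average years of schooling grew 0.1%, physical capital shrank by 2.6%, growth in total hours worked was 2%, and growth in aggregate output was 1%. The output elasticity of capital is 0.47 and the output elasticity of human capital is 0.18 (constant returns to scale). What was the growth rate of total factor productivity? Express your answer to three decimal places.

Labor's share = 1 − 0.47 − 0.18 = 0.35.
Physical capital: 0.47 × (-2.6) = -1.222 pp.
Average years of schooling: 0.18 × 0.1 = 0.018 pp.
Total hours worked: 0.35 × 2 = 0.7 pp.
TFP growth = 1 + 0.504 = 1.504%.

1.504%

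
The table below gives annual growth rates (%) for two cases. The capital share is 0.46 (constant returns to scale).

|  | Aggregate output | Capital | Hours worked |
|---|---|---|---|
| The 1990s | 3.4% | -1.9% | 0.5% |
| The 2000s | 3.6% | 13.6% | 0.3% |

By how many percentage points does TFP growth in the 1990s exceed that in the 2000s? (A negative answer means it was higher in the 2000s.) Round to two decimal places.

6.82 percentage points

Labor's share = 1 − 0.46 = 0.54.
The 1990s: TFP = 3.4 + 0.874 − 0.27 = 4.004%.
The 2000s: TFP = 3.6 − 6.256 − 0.162 = -2.818%.
Difference = 4.004 − (-2.818) = 6.822 pp.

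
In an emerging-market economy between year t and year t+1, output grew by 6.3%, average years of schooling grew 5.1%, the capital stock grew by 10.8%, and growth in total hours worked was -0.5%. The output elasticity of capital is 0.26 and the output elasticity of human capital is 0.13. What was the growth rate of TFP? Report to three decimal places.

Labor's share = 1 − 0.26 − 0.13 = 0.61.
The capital stock: 0.26 × 10.8 = 2.808 pp.
Average years of schooling: 0.13 × 5.1 = 0.663 pp.
Total hours worked: 0.61 × (-0.5) = -0.305 pp.
TFP growth = 6.3 − 3.166 = 3.134%.

TFP growth was 3.134%.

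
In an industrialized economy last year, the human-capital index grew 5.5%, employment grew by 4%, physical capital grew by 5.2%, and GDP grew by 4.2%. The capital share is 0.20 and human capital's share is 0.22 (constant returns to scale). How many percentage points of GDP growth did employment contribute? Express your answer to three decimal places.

Labor's share = 1 − 0.2 − 0.22 = 0.58.
Contribution = share × growth = 0.58 × 4 = 2.32 pp.

2.320 percentage points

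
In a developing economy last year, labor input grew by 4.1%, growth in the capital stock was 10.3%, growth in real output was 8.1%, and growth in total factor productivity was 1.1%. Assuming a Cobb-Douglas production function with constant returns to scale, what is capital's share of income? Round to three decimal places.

gY = gA + α·gK + (1−α)·gL, so gY − gA − gL = α(gK − gL).
8.1 − 1.1 − 4.1 = α × (10.3 − 4.1).
2.9 = 6.2 α, so α = 0.46774.

Capital's share of income is 0.468.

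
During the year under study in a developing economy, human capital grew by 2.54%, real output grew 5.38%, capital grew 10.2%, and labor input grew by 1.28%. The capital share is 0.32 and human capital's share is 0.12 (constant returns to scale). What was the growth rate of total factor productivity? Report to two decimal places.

1.09%

Labor's share = 1 − 0.32 − 0.12 = 0.56.
Capital: 0.32 × 10.2 = 3.264 pp.
Human capital: 0.12 × 2.54 = 0.3048 pp.
Labor input: 0.56 × 1.28 = 0.7168 pp.
TFP growth = 5.38 − 4.2856 = 1.0944%.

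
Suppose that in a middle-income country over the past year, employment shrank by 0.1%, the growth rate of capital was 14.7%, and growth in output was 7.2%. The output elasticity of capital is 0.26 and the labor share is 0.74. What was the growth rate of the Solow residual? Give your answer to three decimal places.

Labor's share = 1 − 0.26 = 0.74.
Capital: 0.26 × 14.7 = 3.822 pp.
Employment: 0.74 × (-0.1) = -0.074 pp.
TFP growth = 7.2 − 3.748 = 3.452%.

3.452%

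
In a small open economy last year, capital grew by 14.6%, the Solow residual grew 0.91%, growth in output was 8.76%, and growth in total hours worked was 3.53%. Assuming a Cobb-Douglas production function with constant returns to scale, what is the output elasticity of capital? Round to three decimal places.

gY = gA + α·gK + (1−α)·gL, so gY − gA − gL = α(gK − gL).
8.76 − 0.91 − 3.53 = α × (14.6 − 3.53).
4.32 = 11.07 α, so α = 0.39024.

α = 0.390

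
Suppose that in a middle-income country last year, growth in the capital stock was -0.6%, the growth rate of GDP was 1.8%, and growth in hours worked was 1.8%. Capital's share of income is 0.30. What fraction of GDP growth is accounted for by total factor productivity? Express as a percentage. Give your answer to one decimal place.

40.0%

Labor's share = 1 − 0.3 = 0.7.
The capital stock: 0.3 × (-0.6) = -0.18 pp.
Hours worked: 0.7 × 1.8 = 1.26 pp.
TFP growth = 1.8 − 1.08 = 0.72%.
TFP share of growth = 0.72 / 1.8 × 100 = 40%.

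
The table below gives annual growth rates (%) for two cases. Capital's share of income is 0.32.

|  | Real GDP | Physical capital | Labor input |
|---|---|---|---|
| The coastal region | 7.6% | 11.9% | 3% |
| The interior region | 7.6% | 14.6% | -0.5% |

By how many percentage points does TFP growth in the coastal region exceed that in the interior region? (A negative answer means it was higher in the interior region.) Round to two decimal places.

-1.52 percentage points

Labor's share = 1 − 0.32 = 0.68.
The coastal region: TFP = 7.6 − 3.808 − 2.04 = 1.752%.
The interior region: TFP = 7.6 − 4.672 + 0.34 = 3.268%.
Difference = 1.752 − (3.268) = -1.516 pp.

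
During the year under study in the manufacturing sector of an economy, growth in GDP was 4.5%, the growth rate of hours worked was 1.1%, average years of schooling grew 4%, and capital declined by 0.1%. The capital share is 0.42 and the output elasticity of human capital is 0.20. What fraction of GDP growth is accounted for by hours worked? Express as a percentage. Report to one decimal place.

Hours worked accounted for 9.3% of growth.

Labor's share = 1 − 0.42 − 0.2 = 0.38.
Hours worked contributed 0.38 × 1.1 = 0.418 pp.
Share of growth = 0.418 / 4.5 × 100 = 9.289%.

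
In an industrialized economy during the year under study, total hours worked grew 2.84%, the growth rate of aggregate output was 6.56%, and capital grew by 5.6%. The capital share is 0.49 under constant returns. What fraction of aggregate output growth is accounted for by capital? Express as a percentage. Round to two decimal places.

Capital accounted for 41.83% of growth.

Capital contributed 0.49 × 5.6 = 2.744 pp.
Share of growth = 2.744 / 6.56 × 100 = 41.8293%.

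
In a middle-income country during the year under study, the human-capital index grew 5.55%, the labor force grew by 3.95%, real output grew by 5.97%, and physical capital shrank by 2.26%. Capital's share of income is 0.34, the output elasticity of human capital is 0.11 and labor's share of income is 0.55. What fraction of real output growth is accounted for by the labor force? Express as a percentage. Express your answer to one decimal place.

Labor's share = 1 − 0.34 − 0.11 = 0.55.
The labor force contributed 0.55 × 3.95 = 2.1725 pp.
Share of growth = 2.1725 / 5.97 × 100 = 36.39%.

36.4%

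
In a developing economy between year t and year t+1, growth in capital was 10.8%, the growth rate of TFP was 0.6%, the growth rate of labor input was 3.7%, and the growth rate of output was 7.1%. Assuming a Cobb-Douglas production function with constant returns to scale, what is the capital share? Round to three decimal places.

0.394

gY = gA + α·gK + (1−α)·gL, so gY − gA − gL = α(gK − gL).
7.1 − 0.6 − 3.7 = α × (10.8 − 3.7).
2.8 = 7.1 α, so α = 0.39437.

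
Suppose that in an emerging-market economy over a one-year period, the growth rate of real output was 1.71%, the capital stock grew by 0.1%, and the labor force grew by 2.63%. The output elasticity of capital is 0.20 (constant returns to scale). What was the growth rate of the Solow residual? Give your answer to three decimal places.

-0.414%

Labor's share = 1 − 0.2 = 0.8.
The capital stock: 0.2 × 0.1 = 0.02 pp.
The labor force: 0.8 × 2.63 = 2.104 pp.
TFP growth = 1.71 − 2.124 = -0.414%.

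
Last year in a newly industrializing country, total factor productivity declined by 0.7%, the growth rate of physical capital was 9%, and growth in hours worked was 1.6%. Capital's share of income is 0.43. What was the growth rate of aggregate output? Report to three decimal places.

Labor's share = 1 − 0.43 = 0.57.
Physical capital: 0.43 × 9 = 3.87 pp.
Hours worked: 0.57 × 1.6 = 0.912 pp.
Output growth = -0.7 + 4.782 = 4.082%.

4.082%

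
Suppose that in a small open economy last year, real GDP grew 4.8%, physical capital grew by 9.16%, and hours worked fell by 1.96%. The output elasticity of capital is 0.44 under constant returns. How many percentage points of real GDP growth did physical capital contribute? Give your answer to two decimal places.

Contribution = share × growth = 0.44 × 9.16 = 4.0304 pp.

4.03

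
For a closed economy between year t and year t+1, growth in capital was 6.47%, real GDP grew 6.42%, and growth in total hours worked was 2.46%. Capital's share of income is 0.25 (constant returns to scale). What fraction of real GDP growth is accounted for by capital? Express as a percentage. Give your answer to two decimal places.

Capital contributed 0.25 × 6.47 = 1.6175 pp.
Share of growth = 1.6175 / 6.42 × 100 = 25.1947%.

25.19%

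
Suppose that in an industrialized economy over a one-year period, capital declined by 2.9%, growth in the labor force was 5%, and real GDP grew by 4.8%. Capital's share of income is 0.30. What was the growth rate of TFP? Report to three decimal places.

Labor's share = 1 − 0.3 = 0.7.
Capital: 0.3 × (-2.9) = -0.87 pp.
The labor force: 0.7 × 5 = 3.5 pp.
TFP growth = 4.8 − 2.63 = 2.17%.

TFP grew 2.170%.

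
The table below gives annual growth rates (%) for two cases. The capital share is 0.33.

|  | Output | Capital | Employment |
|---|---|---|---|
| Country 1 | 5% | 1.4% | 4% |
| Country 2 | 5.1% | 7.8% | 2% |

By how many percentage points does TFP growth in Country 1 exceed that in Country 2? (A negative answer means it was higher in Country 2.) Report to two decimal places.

Labor's share = 1 − 0.33 = 0.67.
Country 1: TFP = 5 − 0.462 − 2.68 = 1.858%.
Country 2: TFP = 5.1 − 2.574 − 1.34 = 1.186%.
Difference = 1.858 − (1.186) = 0.672 pp.

0.67 percentage points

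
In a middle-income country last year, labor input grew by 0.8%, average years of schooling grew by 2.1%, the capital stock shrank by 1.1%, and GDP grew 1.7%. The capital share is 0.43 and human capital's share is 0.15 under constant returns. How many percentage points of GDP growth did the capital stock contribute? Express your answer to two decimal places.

-0.47 percentage points

Contribution = share × growth = 0.43 × (-1.1) = -0.473 pp.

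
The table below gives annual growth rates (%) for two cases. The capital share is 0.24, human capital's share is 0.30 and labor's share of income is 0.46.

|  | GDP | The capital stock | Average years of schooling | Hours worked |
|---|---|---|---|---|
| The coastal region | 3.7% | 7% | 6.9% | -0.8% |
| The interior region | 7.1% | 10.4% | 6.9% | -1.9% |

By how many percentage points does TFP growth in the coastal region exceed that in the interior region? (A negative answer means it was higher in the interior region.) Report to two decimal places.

-3.09 percentage points

Labor's share = 1 − 0.24 − 0.3 = 0.46.
The coastal region: TFP = 3.7 − 1.68 − 2.07 + 0.368 = 0.318%.
The interior region: TFP = 7.1 − 2.496 − 2.07 + 0.874 = 3.408%.
Difference = 0.318 − (3.408) = -3.09 pp.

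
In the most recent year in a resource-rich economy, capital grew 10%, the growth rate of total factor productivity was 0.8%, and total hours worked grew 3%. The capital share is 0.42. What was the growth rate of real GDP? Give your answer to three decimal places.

Real GDP grew 6.740%.

Labor's share = 1 − 0.42 = 0.58.
Capital: 0.42 × 10 = 4.2 pp.
Total hours worked: 0.58 × 3 = 1.74 pp.
Output growth = 0.8 + 5.94 = 6.74%.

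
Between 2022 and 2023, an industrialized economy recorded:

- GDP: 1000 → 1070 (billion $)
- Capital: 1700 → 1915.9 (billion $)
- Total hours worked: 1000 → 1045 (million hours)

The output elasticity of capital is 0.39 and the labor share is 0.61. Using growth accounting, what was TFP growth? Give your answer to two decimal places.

-0.70%

GDP growth = (1070 − 1000) / 1000 = 7%.
Capital growth = (1915.9 − 1700) / 1700 = 12.7%.
Total hours worked growth = (1045 − 1000) / 1000 = 4.5%.
Labor's share = 1 − 0.39 = 0.61.
Capital: 0.39 × 12.7 = 4.953 pp.
Total hours worked: 0.61 × 4.5 = 2.745 pp.
TFP growth = 7 − 7.698 = -0.698%.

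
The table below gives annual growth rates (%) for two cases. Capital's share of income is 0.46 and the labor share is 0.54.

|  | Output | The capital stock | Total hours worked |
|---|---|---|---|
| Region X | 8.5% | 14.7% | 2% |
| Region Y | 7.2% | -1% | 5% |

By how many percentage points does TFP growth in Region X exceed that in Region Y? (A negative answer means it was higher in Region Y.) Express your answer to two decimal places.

-4.30 percentage points

Labor's share = 1 − 0.46 = 0.54.
Region X: TFP = 8.5 − 6.762 − 1.08 = 0.658%.
Region Y: TFP = 7.2 + 0.46 − 2.7 = 4.96%.
Difference = 0.658 − (4.96) = -4.302 pp.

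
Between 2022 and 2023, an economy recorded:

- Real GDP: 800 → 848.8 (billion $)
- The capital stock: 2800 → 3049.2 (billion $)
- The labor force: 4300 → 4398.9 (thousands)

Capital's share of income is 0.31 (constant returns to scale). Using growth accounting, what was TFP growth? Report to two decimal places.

1.75%

Real GDP growth = (848.8 − 800) / 800 = 6.1%.
The capital stock growth = (3049.2 − 2800) / 2800 = 8.9%.
The labor force growth = (4398.9 − 4300) / 4300 = 2.3%.
Labor's share = 1 − 0.31 = 0.69.
The capital stock: 0.31 × 8.9 = 2.759 pp.
The labor force: 0.69 × 2.3 = 1.587 pp.
TFP growth = 6.1 − 4.346 = 1.754%.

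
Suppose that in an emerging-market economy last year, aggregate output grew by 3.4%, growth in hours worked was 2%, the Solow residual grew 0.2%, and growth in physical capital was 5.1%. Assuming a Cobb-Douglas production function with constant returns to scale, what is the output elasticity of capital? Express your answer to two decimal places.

gY = gA + α·gK + (1−α)·gL, so gY − gA − gL = α(gK − gL).
3.4 − 0.2 − 2 = α × (5.1 − 2).
1.2 = 3.1 α, so α = 0.3871.

The output elasticity of capital is 0.39.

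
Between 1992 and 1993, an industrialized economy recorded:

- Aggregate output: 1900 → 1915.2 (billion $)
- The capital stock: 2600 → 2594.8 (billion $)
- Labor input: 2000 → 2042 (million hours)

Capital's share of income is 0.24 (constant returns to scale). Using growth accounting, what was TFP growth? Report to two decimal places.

Aggregate output growth = (1915.2 − 1900) / 1900 = 0.8%.
The capital stock growth = (2594.8 − 2600) / 2600 = -0.2%.
Labor input growth = (2042 − 2000) / 2000 = 2.1%.
Labor's share = 1 − 0.24 = 0.76.
The capital stock: 0.24 × (-0.2) = -0.048 pp.
Labor input: 0.76 × 2.1 = 1.596 pp.
TFP growth = 0.8 − 1.548 = -0.748%.

-0.75%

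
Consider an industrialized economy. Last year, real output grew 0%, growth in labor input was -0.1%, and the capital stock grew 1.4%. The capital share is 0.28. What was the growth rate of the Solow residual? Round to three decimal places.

-0.320%

Labor's share = 1 − 0.28 = 0.72.
The capital stock: 0.28 × 1.4 = 0.392 pp.
Labor input: 0.72 × (-0.1) = -0.072 pp.
TFP growth = 0 − 0.32 = -0.32%.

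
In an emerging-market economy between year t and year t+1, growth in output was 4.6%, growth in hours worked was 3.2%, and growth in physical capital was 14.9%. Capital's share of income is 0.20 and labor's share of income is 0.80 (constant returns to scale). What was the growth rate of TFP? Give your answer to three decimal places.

-0.940%

Labor's share = 1 − 0.2 = 0.8.
Physical capital: 0.2 × 14.9 = 2.98 pp.
Hours worked: 0.8 × 3.2 = 2.56 pp.
TFP growth = 4.6 − 5.54 = -0.94%.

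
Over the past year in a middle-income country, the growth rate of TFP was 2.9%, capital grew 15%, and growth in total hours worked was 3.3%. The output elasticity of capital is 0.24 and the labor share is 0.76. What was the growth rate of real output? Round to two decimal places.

9.01%

Labor's share = 1 − 0.24 = 0.76.
Capital: 0.24 × 15 = 3.6 pp.
Total hours worked: 0.76 × 3.3 = 2.508 pp.
Output growth = 2.9 + 6.108 = 9.008%.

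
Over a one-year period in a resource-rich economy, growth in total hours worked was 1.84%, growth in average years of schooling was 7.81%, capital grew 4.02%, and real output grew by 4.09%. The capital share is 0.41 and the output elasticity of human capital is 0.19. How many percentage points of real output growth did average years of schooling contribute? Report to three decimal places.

Contribution = share × growth = 0.19 × 7.81 = 1.4839 pp.

1.484 pp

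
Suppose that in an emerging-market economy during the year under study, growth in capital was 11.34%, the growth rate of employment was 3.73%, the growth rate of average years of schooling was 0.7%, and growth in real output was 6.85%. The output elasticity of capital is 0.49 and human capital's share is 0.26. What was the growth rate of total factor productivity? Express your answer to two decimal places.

0.18%

Labor's share = 1 − 0.49 − 0.26 = 0.25.
Capital: 0.49 × 11.34 = 5.5566 pp.
Average years of schooling: 0.26 × 0.7 = 0.182 pp.
Employment: 0.25 × 3.73 = 0.9325 pp.
TFP growth = 6.85 − 6.6711 = 0.1789%.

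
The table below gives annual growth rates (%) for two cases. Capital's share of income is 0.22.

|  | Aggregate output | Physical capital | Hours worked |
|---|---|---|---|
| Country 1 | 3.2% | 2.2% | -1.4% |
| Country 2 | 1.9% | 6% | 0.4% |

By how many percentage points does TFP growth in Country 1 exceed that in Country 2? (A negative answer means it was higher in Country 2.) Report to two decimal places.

3.54 percentage points

Labor's share = 1 − 0.22 = 0.78.
Country 1: TFP = 3.2 − 0.484 + 1.092 = 3.808%.
Country 2: TFP = 1.9 − 1.32 − 0.312 = 0.268%.
Difference = 3.808 − (0.268) = 3.54 pp.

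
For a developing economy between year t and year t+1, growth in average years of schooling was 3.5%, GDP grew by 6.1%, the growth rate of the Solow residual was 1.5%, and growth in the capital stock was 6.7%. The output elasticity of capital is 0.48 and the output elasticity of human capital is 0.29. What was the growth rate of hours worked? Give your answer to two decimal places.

1.60%

Labor's share = 1 − 0.48 − 0.29 = 0.23.
gY = gA + 0.48×6.7 + 0.29×3.5 + 0.23×g.
0.23×g = 6.1 − 1.5 − 4.231 = 0.369.
g = 0.369 / 0.23 = 1.6043%.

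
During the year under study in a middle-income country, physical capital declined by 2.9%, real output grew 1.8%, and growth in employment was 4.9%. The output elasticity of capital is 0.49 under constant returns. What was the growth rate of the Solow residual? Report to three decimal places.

The Solow residual grew 0.722%.

Labor's share = 1 − 0.49 = 0.51.
Physical capital: 0.49 × (-2.9) = -1.421 pp.
Employment: 0.51 × 4.9 = 2.499 pp.
TFP growth = 1.8 − 1.078 = 0.722%.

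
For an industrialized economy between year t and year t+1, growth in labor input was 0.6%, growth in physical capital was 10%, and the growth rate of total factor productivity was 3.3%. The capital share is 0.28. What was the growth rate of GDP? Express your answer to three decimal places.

Labor's share = 1 − 0.28 = 0.72.
Physical capital: 0.28 × 10 = 2.8 pp.
Labor input: 0.72 × 0.6 = 0.432 pp.
Output growth = 3.3 + 3.232 = 6.532%.

6.532%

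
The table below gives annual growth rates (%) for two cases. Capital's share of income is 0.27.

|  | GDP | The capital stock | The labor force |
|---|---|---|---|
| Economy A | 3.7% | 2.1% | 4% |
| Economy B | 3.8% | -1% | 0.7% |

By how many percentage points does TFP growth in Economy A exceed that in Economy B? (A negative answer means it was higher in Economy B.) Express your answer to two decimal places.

-3.35 percentage points

Labor's share = 1 − 0.27 = 0.73.
Economy A: TFP = 3.7 − 0.567 − 2.92 = 0.213%.
Economy B: TFP = 3.8 + 0.27 − 0.511 = 3.559%.
Difference = 0.213 − (3.559) = -3.346 pp.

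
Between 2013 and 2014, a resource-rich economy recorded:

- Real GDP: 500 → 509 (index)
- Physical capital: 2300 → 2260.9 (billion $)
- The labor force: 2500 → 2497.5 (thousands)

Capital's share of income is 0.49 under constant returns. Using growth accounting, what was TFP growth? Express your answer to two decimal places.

2.68%

Real GDP growth = (509 − 500) / 500 = 1.8%.
Physical capital growth = (2260.9 − 2300) / 2300 = -1.7%.
The labor force growth = (2497.5 − 2500) / 2500 = -0.1%.
Labor's share = 1 − 0.49 = 0.51.
Physical capital: 0.49 × (-1.7) = -0.833 pp.
The labor force: 0.51 × (-0.1) = -0.051 pp.
TFP growth = 1.8 + 0.884 = 2.684%.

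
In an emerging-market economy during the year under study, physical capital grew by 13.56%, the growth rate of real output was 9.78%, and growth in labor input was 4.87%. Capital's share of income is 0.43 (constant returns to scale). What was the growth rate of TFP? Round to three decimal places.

TFP grew 1.173%.

Labor's share = 1 − 0.43 = 0.57.
Physical capital: 0.43 × 13.56 = 5.8308 pp.
Labor input: 0.57 × 4.87 = 2.7759 pp.
TFP growth = 9.78 − 8.6067 = 1.1733%.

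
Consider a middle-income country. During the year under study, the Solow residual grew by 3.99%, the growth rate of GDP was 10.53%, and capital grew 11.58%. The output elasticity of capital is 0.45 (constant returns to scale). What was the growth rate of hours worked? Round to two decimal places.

2.42%

Labor's share = 1 − 0.45 = 0.55.
gY = gA + 0.45×11.58 + 0.55×g.
0.55×g = 10.53 − 3.99 − 5.211 = 1.329.
g = 1.329 / 0.55 = 2.4164%.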